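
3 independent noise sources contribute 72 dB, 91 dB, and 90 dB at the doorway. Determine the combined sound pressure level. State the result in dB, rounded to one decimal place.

For uncorrelated sources the intensities add, so convert each level to linear form, sum, and take 10·log₁₀ of the total.
Σ 10^(L/10) = 10^(72/10) + 10^(91/10) + 10^(90/10) = 2.275e+09.
L_total = 10·log₁₀(2.275e+09) = 93.57 dB.

93.6 dB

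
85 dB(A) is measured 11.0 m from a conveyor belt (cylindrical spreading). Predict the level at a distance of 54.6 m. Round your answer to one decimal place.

78.0 dB(A)

Line-source attenuation: ΔL = 10·log₁₀(r₂/r₁) = 10·log₁₀(54.6/11.0) = 6.958 dB.
L₂ = 85 − 10·log₁₀(54.6/11.0) = 85 − 6.958 = 78.04 dB(A).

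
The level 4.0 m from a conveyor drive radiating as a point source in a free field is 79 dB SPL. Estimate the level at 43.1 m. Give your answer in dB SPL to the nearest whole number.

Spherical spreading from a point source gives a 20·log₁₀(r₂/r₁) drop.
L₂ = 79 − 20·log₁₀(43.1/4.0) = 79 − 20.648 = 58.35 dB SPL.

58 dB SPL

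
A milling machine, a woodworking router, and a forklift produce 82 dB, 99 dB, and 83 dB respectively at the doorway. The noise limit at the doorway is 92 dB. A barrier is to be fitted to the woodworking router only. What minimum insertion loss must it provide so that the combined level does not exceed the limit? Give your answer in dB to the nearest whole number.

8 dB

Fixed contribution from the other sources: Σ 10^(L/10) = 10^(82/10) + 10^(83/10) = 3.580e+08 (85.54 dB).
The limit corresponds to 10^(92/10) = 1.585e+09; subtracting the fixed part leaves 1.227e+09 for the woodworking router, i.e. 90.89 dB.
So the woodworking router must be reduced from 99 to 90.89 dB: IL = 8.11 dB.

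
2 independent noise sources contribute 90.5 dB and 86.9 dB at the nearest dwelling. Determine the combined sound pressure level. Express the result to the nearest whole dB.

92 dB

Incoherent sources combine by intensity addition: L_total = 10·log₁₀(Σ 10^(L_i/10)).
Σ 10^(L/10) = 10^(90.5/10) + 10^(86.9/10) = 1.612e+09.
L_total = 10·log₁₀(1.612e+09) = 92.07 dB.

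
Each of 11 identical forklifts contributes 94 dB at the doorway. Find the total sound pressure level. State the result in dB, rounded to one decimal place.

With 11 equal, uncorrelated contributions the intensity is 11× that of one unit, giving a rise of 10·log₁₀ 11.
L_total = 94 + 10·log₁₀(11) = 94 + 10.414 = 104.41 dB.

104.4 dB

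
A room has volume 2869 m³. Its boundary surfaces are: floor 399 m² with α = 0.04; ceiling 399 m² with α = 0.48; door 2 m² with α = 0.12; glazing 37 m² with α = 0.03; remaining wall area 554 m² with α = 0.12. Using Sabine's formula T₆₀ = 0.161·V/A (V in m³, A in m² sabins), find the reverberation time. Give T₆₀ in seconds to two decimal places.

1.68 s

Summing Sᵢαᵢ: 399·0.04 + 399·0.48 + 2·0.12 + 37·0.03 + 554·0.12 = 275.31 m².
T₆₀ = 0.161 × 2869 / 275.31 = 1.678 s.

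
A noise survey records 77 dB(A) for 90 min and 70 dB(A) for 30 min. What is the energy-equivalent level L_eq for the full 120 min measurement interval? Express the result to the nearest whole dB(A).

76 dB(A)

L_eq = 10·log₁₀[(1/T)·Σ tᵢ·10^(Lᵢ/10)] with T = 120 min.
Σ tᵢ·10^(Lᵢ/10) = 90·10^(77/10) + 30·10^(70/10) = 4.811e+09.
L_eq = 10·log₁₀(4.811e+09/120) = 76.03 dB(A).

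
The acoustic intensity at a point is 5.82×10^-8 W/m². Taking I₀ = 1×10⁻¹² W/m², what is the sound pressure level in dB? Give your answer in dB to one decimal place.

47.6 dB

Dividing by I₀ shifts the exponent by 12: I/I₀ = 5.82×10^4.
L = 10·(0.7649 + 4) = 47.65 dB.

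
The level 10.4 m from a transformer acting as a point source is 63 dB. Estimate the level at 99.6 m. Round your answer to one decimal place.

43.4 dB

Point-source attenuation: ΔL = 20·log₁₀(r₂/r₁) = 20·log₁₀(99.6/10.4) = 19.625 dB.
L₂ = 63 − 20·log₁₀(99.6/10.4) = 63 − 19.625 = 43.38 dB.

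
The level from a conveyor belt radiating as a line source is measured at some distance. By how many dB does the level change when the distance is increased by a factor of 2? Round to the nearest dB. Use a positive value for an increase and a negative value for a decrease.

A line source loses 3 dB per doubling of distance; generally ΔL = −10·log₁₀(r₂/r₁).
ΔL = −10·log₁₀(2) = -3.01 dB.

-3 dB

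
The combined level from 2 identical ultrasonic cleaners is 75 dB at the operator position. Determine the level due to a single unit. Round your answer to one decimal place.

72.0 dB

2 equal contributions raise the level by 10·log₁₀ 2 = 3.010 dB, so each unit alone gives 75 − 3.010.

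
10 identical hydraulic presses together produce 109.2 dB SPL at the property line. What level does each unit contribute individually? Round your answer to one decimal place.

99.2 dB SPL

Dividing the total intensity by 10 lowers the level by 10·log₁₀ 10 = 10.000 dB: L₁ = 109.2 − 10.000.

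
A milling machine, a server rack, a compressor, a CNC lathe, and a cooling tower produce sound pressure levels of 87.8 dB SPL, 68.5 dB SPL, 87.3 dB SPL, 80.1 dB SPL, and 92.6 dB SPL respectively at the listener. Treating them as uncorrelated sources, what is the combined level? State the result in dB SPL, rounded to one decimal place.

Incoherent sources combine by intensity addition: L_total = 10·log₁₀(Σ 10^(L_i/10)).
Σ 10^(L/10) = 10^(87.8/10) + 10^(68.5/10) + 10^(87.3/10) + 10^(80.1/10) + 10^(92.6/10) = 3.069e+09.
L_total = 10·log₁₀(3.069e+09) = 94.87 dB SPL.

94.9 dB SPL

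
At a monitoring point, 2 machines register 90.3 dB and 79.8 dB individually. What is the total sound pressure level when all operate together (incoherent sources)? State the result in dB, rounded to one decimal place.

For uncorrelated sources the intensities add, so convert each level to linear form, sum, and take 10·log₁₀ of the total.
Σ 10^(L/10) = 10^(90.3/10) + 10^(79.8/10) = 1.167e+09.
L_total = 10·log₁₀(1.167e+09) = 90.67 dB.

90.7 dB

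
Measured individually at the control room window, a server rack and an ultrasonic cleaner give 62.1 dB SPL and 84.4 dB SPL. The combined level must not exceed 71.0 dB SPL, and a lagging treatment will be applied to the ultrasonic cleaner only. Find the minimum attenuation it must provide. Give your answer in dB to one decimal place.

The untreated sources together contribute 10^(62.1/10) = 1.622e+06, i.e. 62.10 dB SPL.
To meet 71.0 dB SPL overall, the treated ultrasonic cleaner may contribute at most 10^(71.0/10) − 1.622e+06 = 1.097e+07, i.e. 70.40 dB SPL.
Required insertion loss = 84.4 − 70.40 = 14.00 dB.

14.0 dB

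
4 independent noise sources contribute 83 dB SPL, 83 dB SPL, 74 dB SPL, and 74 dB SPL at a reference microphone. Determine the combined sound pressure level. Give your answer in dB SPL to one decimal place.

86.5 dB SPL

Incoherent sources combine by intensity addition: L_total = 10·log₁₀(Σ 10^(L_i/10)).
Σ 10^(L/10) = 10^(83/10) + 10^(83/10) + 10^(74/10) + 10^(74/10) = 4.493e+08.
L_total = 10·log₁₀(4.493e+08) = 86.53 dB SPL.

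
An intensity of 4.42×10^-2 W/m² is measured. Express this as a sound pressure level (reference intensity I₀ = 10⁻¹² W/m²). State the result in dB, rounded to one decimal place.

106.5 dB

Dividing by I₀ shifts the exponent by 12: I/I₀ = 4.42×10^10.
L = 10·(0.6454 + 10) = 106.45 dB.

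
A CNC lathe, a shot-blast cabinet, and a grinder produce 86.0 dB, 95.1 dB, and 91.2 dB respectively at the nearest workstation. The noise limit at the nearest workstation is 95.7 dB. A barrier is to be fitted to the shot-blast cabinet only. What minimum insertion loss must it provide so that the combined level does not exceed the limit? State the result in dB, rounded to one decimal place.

Everything except the shot-blast cabinet sums to 10^(86.0/10) + 10^(91.2/10) = 1.716e+09 in linear terms, 92.35 dB.
The limit corresponds to 10^(95.7/10) = 3.715e+09; subtracting the fixed part leaves 1.999e+09 for the shot-blast cabinet, i.e. 93.01 dB.
Required insertion loss = 95.1 − 93.01 = 2.09 dB.

2.1 dB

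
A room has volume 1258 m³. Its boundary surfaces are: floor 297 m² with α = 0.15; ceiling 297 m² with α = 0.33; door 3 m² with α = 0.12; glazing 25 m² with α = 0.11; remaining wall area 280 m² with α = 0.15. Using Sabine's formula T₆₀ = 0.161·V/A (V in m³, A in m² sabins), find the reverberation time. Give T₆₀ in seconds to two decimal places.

1.08 s

Summing Sᵢαᵢ: 297·0.15 + 297·0.33 + 3·0.12 + 25·0.11 + 280·0.15 = 187.67 m².
T₆₀ = 0.161 × 1258 / 187.67 = 1.079 s.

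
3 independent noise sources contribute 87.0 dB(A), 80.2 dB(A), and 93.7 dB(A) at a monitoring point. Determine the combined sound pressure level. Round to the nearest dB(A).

95 dB(A)

Incoherent sources combine by intensity addition: L_total = 10·log₁₀(Σ 10^(L_i/10)).
Σ 10^(L/10) = 10^(87.0/10) + 10^(80.2/10) + 10^(93.7/10) = 2.950e+09.
L_total = 10·log₁₀(2.950e+09) = 94.70 dB(A).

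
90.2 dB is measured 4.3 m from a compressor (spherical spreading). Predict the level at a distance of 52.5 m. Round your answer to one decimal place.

68.5 dB

Point-source attenuation: ΔL = 20·log₁₀(r₂/r₁) = 20·log₁₀(52.5/4.3) = 21.734 dB.
L₂ = 90.2 − 20·log₁₀(52.5/4.3) = 90.2 − 21.734 = 68.47 dB.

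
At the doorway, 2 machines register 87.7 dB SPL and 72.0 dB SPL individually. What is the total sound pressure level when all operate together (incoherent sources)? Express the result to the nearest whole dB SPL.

88 dB SPL

Incoherent sources combine by intensity addition: L_total = 10·log₁₀(Σ 10^(L_i/10)).
Σ 10^(L/10) = 10^(87.7/10) + 10^(72.0/10) = 6.047e+08.
L_total = 10·log₁₀(6.047e+08) = 87.82 dB SPL.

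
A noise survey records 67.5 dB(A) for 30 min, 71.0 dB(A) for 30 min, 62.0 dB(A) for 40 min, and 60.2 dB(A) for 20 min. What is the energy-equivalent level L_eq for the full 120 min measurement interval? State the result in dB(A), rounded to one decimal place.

67.2 dB(A)

Weight each interval's intensity by its duration and average over T = 120 min:
Σ tᵢ·10^(Lᵢ/10) = 30·10^(67.5/10) + 30·10^(71.0/10) + 40·10^(62.0/10) + 20·10^(60.2/10) = 6.307e+08.
L_eq = 10·log₁₀(6.307e+08/120) = 67.21 dB(A).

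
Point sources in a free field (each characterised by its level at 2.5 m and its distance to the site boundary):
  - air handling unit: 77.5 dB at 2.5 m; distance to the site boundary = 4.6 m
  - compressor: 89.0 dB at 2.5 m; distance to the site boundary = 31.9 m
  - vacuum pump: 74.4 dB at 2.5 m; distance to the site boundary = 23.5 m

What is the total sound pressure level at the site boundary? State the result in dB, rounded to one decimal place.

73.4 dB

First find each source's level at the receiver (point-source: −20·log₁₀(r/r_ref)), then combine on an intensity basis.
air handling unit: 77.5 − 20·log₁₀(4.6/2.5) = 77.5 − 5.30 = 72.20 dB.
compressor: 89.0 − 20·log₁₀(31.9/2.5) = 89.0 − 22.12 = 66.88 dB.
vacuum pump: 74.4 − 20·log₁₀(23.5/2.5) = 74.4 − 19.46 = 54.94 dB.
Σ 10^(L/10) = 2.180e+07 → L_total = 10·log₁₀(2.180e+07) = 73.38 dB.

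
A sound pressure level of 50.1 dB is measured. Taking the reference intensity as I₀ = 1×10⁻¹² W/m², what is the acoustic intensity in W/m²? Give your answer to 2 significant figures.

1.0e-07 W/m²

I/I₀ = 10^(50.1/10) = 1.023e+05, so I = 1.023e+05 × 10⁻¹² W/m².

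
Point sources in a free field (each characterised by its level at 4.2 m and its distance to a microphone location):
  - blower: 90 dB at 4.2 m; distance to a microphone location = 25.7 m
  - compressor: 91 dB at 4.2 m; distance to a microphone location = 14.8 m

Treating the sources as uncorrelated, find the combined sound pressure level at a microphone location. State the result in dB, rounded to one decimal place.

Apply inverse-square spreading to bring every level to the receiver, then sum 10^(L/10).
blower: 90 − 20·log₁₀(25.7/4.2) = 90 − 15.73 = 74.27 dB.
compressor: 91 − 20·log₁₀(14.8/4.2) = 91 − 10.94 = 80.06 dB.
Σ 10^(L/10) = 1.281e+08 → L_total = 10·log₁₀(1.281e+08) = 81.08 dB.

81.1 dB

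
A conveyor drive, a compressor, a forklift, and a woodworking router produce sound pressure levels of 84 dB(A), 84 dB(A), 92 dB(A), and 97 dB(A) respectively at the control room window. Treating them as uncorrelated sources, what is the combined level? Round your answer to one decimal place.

For uncorrelated sources the intensities add, so convert each level to linear form, sum, and take 10·log₁₀ of the total.
Σ 10^(L/10) = 10^(84/10) + 10^(84/10) + 10^(92/10) + 10^(97/10) = 7.099e+09.
L_total = 10·log₁₀(7.099e+09) = 98.51 dB(A).

98.5 dB(A)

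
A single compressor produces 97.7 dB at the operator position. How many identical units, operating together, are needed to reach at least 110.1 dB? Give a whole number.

Need L₁ + 10·log₁₀ N ≥ 110.1, i.e. log₁₀ N ≥ 1.24.
N ≥ 10^(12.4/10) = 17.378, so N = 18.

18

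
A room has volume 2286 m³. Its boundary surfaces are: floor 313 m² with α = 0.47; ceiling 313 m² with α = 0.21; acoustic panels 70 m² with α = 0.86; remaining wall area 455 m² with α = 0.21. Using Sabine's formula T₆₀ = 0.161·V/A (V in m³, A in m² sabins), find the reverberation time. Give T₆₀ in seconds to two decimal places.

1.00 s

A = Σ Sᵢαᵢ = 313·0.47 + 313·0.21 + 70·0.86 + 455·0.21 = 368.59 m².
T₆₀ = 0.161 × 2286 / 368.59 = 0.999 s.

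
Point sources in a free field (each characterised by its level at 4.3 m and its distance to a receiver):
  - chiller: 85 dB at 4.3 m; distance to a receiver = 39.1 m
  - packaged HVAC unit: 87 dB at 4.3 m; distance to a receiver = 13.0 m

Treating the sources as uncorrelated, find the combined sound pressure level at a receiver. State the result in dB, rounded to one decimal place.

77.7 dB

First find each source's level at the receiver (point-source: −20·log₁₀(r/r_ref)), then combine on an intensity basis.
chiller: 85 − 20·log₁₀(39.1/4.3) = 85 − 19.17 = 65.83 dB.
packaged HVAC unit: 87 − 20·log₁₀(13.0/4.3) = 87 − 9.61 = 77.39 dB.
Σ 10^(L/10) = 5.866e+07 → L_total = 10·log₁₀(5.866e+07) = 77.68 dB.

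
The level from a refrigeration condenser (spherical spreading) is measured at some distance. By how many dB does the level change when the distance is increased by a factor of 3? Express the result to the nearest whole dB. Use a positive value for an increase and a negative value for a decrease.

Point-source spreading: ΔL = −20·log₁₀(r₂/r₁).
ΔL = −20·log₁₀(3) = -9.54 dB.

-10 dB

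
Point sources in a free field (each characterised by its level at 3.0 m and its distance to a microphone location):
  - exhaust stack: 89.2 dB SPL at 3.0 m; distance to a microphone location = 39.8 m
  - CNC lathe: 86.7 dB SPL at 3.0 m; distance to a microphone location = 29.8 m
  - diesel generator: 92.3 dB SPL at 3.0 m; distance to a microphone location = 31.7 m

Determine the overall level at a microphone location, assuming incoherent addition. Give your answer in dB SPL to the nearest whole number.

Propagate each source to the receiver with L = L_ref − 20·log₁₀(r/r_ref), then add intensities.
exhaust stack: 89.2 − 20·log₁₀(39.8/3.0) = 89.2 − 22.46 = 66.74 dB SPL.
CNC lathe: 86.7 − 20·log₁₀(29.8/3.0) = 86.7 − 19.94 = 66.76 dB SPL.
diesel generator: 92.3 − 20·log₁₀(31.7/3.0) = 92.3 − 20.48 = 71.82 dB SPL.
Σ 10^(L/10) = 2.468e+07 → L_total = 10·log₁₀(2.468e+07) = 73.92 dB SPL.

74 dB SPL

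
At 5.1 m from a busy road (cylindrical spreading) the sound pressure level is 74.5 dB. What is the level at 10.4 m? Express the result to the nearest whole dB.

Cylindrical spreading from a line source gives a 10·log₁₀(r₂/r₁) drop.
L₂ = 74.5 − 10·log₁₀(10.4/5.1) = 74.5 − 3.095 = 71.41 dB.

71 dB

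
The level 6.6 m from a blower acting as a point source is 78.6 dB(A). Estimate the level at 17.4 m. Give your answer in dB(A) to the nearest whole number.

70 dB(A)

Spherical spreading from a point source gives a 20·log₁₀(r₂/r₁) drop.
L₂ = 78.6 − 20·log₁₀(17.4/6.6) = 78.6 − 8.420 = 70.18 dB(A).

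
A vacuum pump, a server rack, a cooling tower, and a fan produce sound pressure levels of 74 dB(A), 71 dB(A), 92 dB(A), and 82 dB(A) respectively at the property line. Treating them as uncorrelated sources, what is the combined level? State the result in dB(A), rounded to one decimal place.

92.5 dB(A)

Incoherent sources combine by intensity addition: L_total = 10·log₁₀(Σ 10^(L_i/10)).
Σ 10^(L/10) = 10^(74/10) + 10^(71/10) + 10^(92/10) + 10^(82/10) = 1.781e+09.
L_total = 10·log₁₀(1.781e+09) = 92.51 dB(A).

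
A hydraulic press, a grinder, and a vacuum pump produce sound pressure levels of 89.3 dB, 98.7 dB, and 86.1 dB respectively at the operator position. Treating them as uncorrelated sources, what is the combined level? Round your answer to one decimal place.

Incoherent sources combine by intensity addition: L_total = 10·log₁₀(Σ 10^(L_i/10)).
Σ 10^(L/10) = 10^(89.3/10) + 10^(98.7/10) + 10^(86.1/10) = 8.672e+09.
L_total = 10·log₁₀(8.672e+09) = 99.38 dB.

99.4 dB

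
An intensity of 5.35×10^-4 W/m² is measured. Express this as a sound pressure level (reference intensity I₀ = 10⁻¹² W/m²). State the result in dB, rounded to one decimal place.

I/I₀ = 5.35×10^-4/10⁻¹² = 5.35×10^8, and L = 10·log₁₀(I/I₀).
L = 10·(0.7284 + 8) = 87.28 dB.

87.3 dB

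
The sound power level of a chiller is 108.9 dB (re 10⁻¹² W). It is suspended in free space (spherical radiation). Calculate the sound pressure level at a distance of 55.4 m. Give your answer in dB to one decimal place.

63.0 dB

The power spreads over a sphere of area 4π·r², so L_p = L_w − 10·log₁₀(4π·r²).
4π·r² = 3.857e+04 m², 10·log₁₀ of that is 45.862 dB.
L_p = 108.9 − 45.862 = 63.04 dB.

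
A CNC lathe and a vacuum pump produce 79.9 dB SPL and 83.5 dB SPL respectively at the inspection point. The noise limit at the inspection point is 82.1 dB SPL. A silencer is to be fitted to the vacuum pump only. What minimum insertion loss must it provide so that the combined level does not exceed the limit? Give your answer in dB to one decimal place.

5.4 dB

Fixed contribution from the other source: Σ 10^(L/10) = 10^(79.9/10) = 9.772e+07 (79.90 dB SPL).
To meet 82.1 dB SPL overall, the treated vacuum pump may contribute at most 10^(82.1/10) − 9.772e+07 = 6.446e+07, i.e. 78.09 dB SPL.
So the vacuum pump must be reduced from 83.5 to 78.09 dB SPL: IL = 5.41 dB.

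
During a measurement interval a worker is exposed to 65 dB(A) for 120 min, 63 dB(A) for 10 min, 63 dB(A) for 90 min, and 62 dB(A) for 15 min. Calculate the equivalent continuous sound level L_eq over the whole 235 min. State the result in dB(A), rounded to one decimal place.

Weight each interval's intensity by its duration and average over T = 235 min:
Σ tᵢ·10^(Lᵢ/10) = 120·10^(65/10) + 10·10^(63/10) + 90·10^(63/10) + 15·10^(62/10) = 6.028e+08.
L_eq = 10·log₁₀(6.028e+08/235) = 64.09 dB(A).

64.1 dB(A)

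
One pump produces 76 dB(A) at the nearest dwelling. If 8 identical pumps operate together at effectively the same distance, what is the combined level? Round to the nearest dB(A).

85 dB(A)

L_total = L₁ + 10·log₁₀ N for N identical incoherent sources.
L_total = 76 + 10·log₁₀(8) = 76 + 9.031 = 85.03 dB(A).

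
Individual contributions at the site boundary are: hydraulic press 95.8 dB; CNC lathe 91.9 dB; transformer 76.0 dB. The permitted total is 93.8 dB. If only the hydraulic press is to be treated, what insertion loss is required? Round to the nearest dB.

7 dB

Fixed contribution from the other sources: Σ 10^(L/10) = 10^(91.9/10) + 10^(76.0/10) = 1.589e+09 (92.01 dB).
The limit corresponds to 10^(93.8/10) = 2.399e+09; subtracting the fixed part leaves 8.102e+08 for the hydraulic press, i.e. 89.09 dB.
Required insertion loss = 95.8 − 89.09 = 6.71 dB.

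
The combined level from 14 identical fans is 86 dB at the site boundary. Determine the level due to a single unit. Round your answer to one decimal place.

74.5 dB

For N identical incoherent sources L_total = L₁ + 10·log₁₀ N, so L₁ = 86 − 10·log₁₀(14) = 86 − 11.461.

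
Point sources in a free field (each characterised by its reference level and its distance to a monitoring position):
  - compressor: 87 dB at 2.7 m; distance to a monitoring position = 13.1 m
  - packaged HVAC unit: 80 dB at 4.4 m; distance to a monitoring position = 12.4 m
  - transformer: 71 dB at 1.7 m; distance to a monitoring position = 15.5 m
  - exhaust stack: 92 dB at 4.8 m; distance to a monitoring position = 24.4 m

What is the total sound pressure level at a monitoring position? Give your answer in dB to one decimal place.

79.8 dB

Propagate each source to the receiver with L = L_ref − 20·log₁₀(r/r_ref), then add intensities.
compressor: 87 − 20·log₁₀(13.1/2.7) = 87 − 13.72 = 73.28 dB.
packaged HVAC unit: 80 − 20·log₁₀(12.4/4.4) = 80 − 9.00 = 71.00 dB.
transformer: 71 − 20·log₁₀(15.5/1.7) = 71 − 19.20 = 51.80 dB.
exhaust stack: 92 − 20·log₁₀(24.4/4.8) = 92 − 14.12 = 77.88 dB.
Σ 10^(L/10) = 9.537e+07 → L_total = 10·log₁₀(9.537e+07) = 79.79 dB.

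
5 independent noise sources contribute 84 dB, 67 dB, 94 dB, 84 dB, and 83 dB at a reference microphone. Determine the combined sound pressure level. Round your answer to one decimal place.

Incoherent sources combine by intensity addition: L_total = 10·log₁₀(Σ 10^(L_i/10)).
Σ 10^(L/10) = 10^(84/10) + 10^(67/10) + 10^(94/10) + 10^(84/10) + 10^(83/10) = 3.219e+09.
L_total = 10·log₁₀(3.219e+09) = 95.08 dB.

95.1 dB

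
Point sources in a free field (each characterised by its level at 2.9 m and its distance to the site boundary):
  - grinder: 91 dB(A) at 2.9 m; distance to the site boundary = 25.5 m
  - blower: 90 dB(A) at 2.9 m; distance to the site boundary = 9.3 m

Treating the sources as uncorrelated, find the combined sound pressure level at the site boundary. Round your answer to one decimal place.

First find each source's level at the receiver (point-source: −20·log₁₀(r/r_ref)), then combine on an intensity basis.
grinder: 91 − 20·log₁₀(25.5/2.9) = 91 − 18.88 = 72.12 dB(A).
blower: 90 − 20·log₁₀(9.3/2.9) = 90 − 10.12 = 79.88 dB(A).
Σ 10^(L/10) = 1.135e+08 → L_total = 10·log₁₀(1.135e+08) = 80.55 dB(A).

80.6 dB(A)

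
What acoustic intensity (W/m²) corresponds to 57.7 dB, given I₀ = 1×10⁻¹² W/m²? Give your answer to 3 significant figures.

5.89e-07 W/m²

I = I₀·10^(L/10) = 10⁻¹² × 10^(57.7/10) = 10^(-6.230).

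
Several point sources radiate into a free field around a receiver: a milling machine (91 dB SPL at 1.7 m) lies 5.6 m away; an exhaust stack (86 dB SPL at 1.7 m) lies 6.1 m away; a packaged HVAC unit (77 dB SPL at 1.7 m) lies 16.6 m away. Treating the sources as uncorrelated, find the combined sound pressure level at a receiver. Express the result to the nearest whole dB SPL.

82 dB SPL

Apply inverse-square spreading to bring every level to the receiver, then sum 10^(L/10).
milling machine: 91 − 20·log₁₀(5.6/1.7) = 91 − 10.35 = 80.65 dB SPL.
exhaust stack: 86 − 20·log₁₀(6.1/1.7) = 86 − 11.10 = 74.90 dB SPL.
packaged HVAC unit: 77 − 20·log₁₀(16.6/1.7) = 77 − 19.79 = 57.21 dB SPL.
Σ 10^(L/10) = 1.475e+08 → L_total = 10·log₁₀(1.475e+08) = 81.69 dB SPL.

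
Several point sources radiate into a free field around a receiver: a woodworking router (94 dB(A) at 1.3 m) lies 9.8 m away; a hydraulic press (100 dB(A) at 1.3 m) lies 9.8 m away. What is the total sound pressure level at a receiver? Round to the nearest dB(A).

Propagate each source to the receiver with L = L_ref − 20·log₁₀(r/r_ref), then add intensities.
woodworking router: 94 − 20·log₁₀(9.8/1.3) = 94 − 17.55 = 76.45 dB(A).
hydraulic press: 100 − 20·log₁₀(9.8/1.3) = 100 − 17.55 = 82.45 dB(A).
Σ 10^(L/10) = 2.202e+08 → L_total = 10·log₁₀(2.202e+08) = 83.43 dB(A).

83 dB(A)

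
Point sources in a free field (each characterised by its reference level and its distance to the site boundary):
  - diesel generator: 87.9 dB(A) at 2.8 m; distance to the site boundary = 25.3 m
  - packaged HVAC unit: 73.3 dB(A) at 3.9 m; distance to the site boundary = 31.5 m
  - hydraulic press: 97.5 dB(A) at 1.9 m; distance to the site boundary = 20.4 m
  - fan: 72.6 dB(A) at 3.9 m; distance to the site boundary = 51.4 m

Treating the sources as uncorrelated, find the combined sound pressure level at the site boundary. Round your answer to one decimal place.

77.5 dB(A)

Propagate each source to the receiver with L = L_ref − 20·log₁₀(r/r_ref), then add intensities.
diesel generator: 87.9 − 20·log₁₀(25.3/2.8) = 87.9 − 19.12 = 68.78 dB(A).
packaged HVAC unit: 73.3 − 20·log₁₀(31.5/3.9) = 73.3 − 18.14 = 55.16 dB(A).
hydraulic press: 97.5 − 20·log₁₀(20.4/1.9) = 97.5 − 20.62 = 76.88 dB(A).
fan: 72.6 − 20·log₁₀(51.4/3.9) = 72.6 − 22.40 = 50.20 dB(A).
Σ 10^(L/10) = 5.677e+07 → L_total = 10·log₁₀(5.677e+07) = 77.54 dB(A).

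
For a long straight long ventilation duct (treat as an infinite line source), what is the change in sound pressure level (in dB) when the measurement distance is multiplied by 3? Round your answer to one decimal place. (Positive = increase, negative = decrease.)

A line source loses 3 dB per doubling of distance; generally ΔL = −10·log₁₀(r₂/r₁).
ΔL = −10·log₁₀(3) = -4.77 dB.

-4.8 dB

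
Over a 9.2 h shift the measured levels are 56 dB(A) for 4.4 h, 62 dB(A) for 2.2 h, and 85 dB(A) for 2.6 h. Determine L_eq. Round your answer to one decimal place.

79.5 dB(A)

The energy average is taken in the linear domain: L_eq = 10·log₁₀[(Σ tᵢ·10^(Lᵢ/10))/T], T = 9.2 h.
Σ tᵢ·10^(Lᵢ/10) = 4.4·10^(56/10) + 2.2·10^(62/10) + 2.6·10^(85/10) = 8.274e+08.
L_eq = 10·log₁₀(8.274e+08/9.2) = 79.54 dB(A).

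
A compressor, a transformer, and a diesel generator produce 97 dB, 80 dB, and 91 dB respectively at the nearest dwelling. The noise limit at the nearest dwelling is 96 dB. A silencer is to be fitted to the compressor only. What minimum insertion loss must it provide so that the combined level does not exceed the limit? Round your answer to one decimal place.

2.8 dB

The untreated sources together contribute 10^(80/10) + 10^(91/10) = 1.359e+09, i.e. 91.33 dB.
To meet 96 dB overall, the treated compressor may contribute at most 10^(96/10) − 1.359e+09 = 2.622e+09, i.e. 94.19 dB.
So the compressor must be reduced from 97 to 94.19 dB: IL = 2.81 dB.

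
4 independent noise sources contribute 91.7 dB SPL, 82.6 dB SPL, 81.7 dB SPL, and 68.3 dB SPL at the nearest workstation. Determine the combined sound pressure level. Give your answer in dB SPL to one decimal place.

Incoherent sources combine by intensity addition: L_total = 10·log₁₀(Σ 10^(L_i/10)).
Σ 10^(L/10) = 10^(91.7/10) + 10^(82.6/10) + 10^(81.7/10) + 10^(68.3/10) = 1.816e+09.
L_total = 10·log₁₀(1.816e+09) = 92.59 dB SPL.

92.6 dB SPL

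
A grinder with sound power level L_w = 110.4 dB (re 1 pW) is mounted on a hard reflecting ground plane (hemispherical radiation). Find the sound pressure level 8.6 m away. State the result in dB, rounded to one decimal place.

The power spreads over a hemisphere of area 2π·r², so L_p = L_w − 10·log₁₀(2π·r²).
2π·r² = 464.7 m², 10·log₁₀ of that is 26.672 dB.
L_p = 110.4 − 26.672 = 83.73 dB.

83.7 dB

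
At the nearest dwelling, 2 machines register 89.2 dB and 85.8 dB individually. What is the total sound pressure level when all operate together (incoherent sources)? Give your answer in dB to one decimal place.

Incoherent sources combine by intensity addition: L_total = 10·log₁₀(Σ 10^(L_i/10)).
Σ 10^(L/10) = 10^(89.2/10) + 10^(85.8/10) = 1.212e+09.
L_total = 10·log₁₀(1.212e+09) = 90.83 dB.

90.8 dB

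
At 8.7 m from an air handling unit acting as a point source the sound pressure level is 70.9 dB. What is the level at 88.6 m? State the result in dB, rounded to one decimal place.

50.7 dB

Spherical spreading from a point source gives a 20·log₁₀(r₂/r₁) drop.
L₂ = 70.9 − 20·log₁₀(88.6/8.7) = 70.9 − 20.158 = 50.74 dB.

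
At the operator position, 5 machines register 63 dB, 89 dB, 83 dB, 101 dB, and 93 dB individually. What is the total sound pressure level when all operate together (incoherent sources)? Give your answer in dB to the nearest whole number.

Incoherent sources combine by intensity addition: L_total = 10·log₁₀(Σ 10^(L_i/10)).
Σ 10^(L/10) = 10^(63/10) + 10^(89/10) + 10^(83/10) + 10^(101/10) + 10^(93/10) = 1.558e+10.
L_total = 10·log₁₀(1.558e+10) = 101.93 dB.

102 dB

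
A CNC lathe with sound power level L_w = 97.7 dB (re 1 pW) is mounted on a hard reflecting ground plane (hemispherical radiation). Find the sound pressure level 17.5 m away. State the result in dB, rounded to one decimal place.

64.9 dB

The power spreads over a hemisphere of area 2π·r², so L_p = L_w − 10·log₁₀(2π·r²).
2π·r² = 1924 m², 10·log₁₀ of that is 32.843 dB.
L_p = 97.7 − 32.843 = 64.86 dB.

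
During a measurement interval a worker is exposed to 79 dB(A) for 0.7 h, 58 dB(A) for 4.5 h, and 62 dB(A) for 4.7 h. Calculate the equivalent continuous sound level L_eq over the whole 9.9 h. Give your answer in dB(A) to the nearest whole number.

L_eq = 10·log₁₀[(1/T)·Σ tᵢ·10^(Lᵢ/10)] with T = 9.9 h.
Σ tᵢ·10^(Lᵢ/10) = 0.7·10^(79/10) + 4.5·10^(58/10) + 4.7·10^(62/10) = 6.589e+07.
L_eq = 10·log₁₀(6.589e+07/9.9) = 68.23 dB(A).

68 dB(A)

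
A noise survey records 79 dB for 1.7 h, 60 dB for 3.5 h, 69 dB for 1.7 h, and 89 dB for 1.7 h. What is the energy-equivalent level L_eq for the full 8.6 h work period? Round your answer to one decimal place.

82.4 dB

L_eq = 10·log₁₀[(1/T)·Σ tᵢ·10^(Lᵢ/10)] with T = 8.6 h.
Σ tᵢ·10^(Lᵢ/10) = 1.7·10^(79/10) + 3.5·10^(60/10) + 1.7·10^(69/10) + 1.7·10^(89/10) = 1.502e+09.
L_eq = 10·log₁₀(1.502e+09/8.6) = 82.42 dB.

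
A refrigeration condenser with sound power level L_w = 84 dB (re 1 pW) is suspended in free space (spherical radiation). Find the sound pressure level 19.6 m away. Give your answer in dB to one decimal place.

47.2 dB

Free-field spherical radiation: L_p = L_w − 10·log₁₀(4π·r²), r = 19.6 m.
4π·r² = 4827 m², 10·log₁₀ of that is 36.837 dB.
L_p = 84 − 36.837 = 47.16 dB.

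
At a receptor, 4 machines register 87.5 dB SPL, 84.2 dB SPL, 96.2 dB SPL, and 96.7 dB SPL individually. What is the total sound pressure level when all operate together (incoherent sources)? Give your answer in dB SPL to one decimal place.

99.9 dB SPL

Incoherent sources combine by intensity addition: L_total = 10·log₁₀(Σ 10^(L_i/10)).
Σ 10^(L/10) = 10^(87.5/10) + 10^(84.2/10) + 10^(96.2/10) + 10^(96.7/10) = 9.671e+09.
L_total = 10·log₁₀(9.671e+09) = 99.85 dB SPL.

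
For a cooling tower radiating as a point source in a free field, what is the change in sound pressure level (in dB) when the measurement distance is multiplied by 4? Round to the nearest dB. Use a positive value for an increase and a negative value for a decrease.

-12 dB

With spherical spreading the level changes by −20·log₁₀(r₂/r₁).
ΔL = −20·log₁₀(4) = -12.04 dB.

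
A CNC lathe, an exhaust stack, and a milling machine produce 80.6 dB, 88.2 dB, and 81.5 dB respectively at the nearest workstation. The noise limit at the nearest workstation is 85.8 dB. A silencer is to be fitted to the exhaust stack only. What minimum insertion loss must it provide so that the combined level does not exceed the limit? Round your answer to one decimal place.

The untreated sources together contribute 10^(80.6/10) + 10^(81.5/10) = 2.561e+08, i.e. 84.08 dB.
The limit corresponds to 10^(85.8/10) = 3.802e+08; subtracting the fixed part leaves 1.241e+08 for the exhaust stack, i.e. 80.94 dB.
Required insertion loss = 88.2 − 80.94 = 7.26 dB.

7.3 dB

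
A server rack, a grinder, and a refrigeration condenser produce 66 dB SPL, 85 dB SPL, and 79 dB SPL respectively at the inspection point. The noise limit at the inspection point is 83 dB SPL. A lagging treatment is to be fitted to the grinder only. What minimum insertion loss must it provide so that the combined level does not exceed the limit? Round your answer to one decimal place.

4.4 dB

The untreated sources together contribute 10^(66/10) + 10^(79/10) = 8.341e+07, i.e. 79.21 dB SPL.
To meet 83 dB SPL overall, the treated grinder may contribute at most 10^(83/10) − 8.341e+07 = 1.161e+08, i.e. 80.65 dB SPL.
Required insertion loss = 85 − 80.65 = 4.35 dB.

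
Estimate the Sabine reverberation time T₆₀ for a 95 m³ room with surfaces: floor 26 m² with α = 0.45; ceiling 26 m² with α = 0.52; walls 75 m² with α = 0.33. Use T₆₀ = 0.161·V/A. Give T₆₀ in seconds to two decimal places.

0.31 s

A = Σ Sᵢαᵢ = 26·0.45 + 26·0.52 + 75·0.33 = 49.97 m².
T₆₀ = 0.161·V/A = 0.161·95/49.97 = 0.306 s.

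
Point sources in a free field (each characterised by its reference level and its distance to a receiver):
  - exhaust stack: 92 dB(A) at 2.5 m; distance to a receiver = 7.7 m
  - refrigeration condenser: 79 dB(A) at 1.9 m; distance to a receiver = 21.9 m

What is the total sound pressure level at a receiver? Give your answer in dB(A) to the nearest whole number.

82 dB(A)

First find each source's level at the receiver (point-source: −20·log₁₀(r/r_ref)), then combine on an intensity basis.
exhaust stack: 92 − 20·log₁₀(7.7/2.5) = 92 − 9.77 = 82.23 dB(A).
refrigeration condenser: 79 − 20·log₁₀(21.9/1.9) = 79 − 21.23 = 57.77 dB(A).
Σ 10^(L/10) = 1.677e+08 → L_total = 10·log₁₀(1.677e+08) = 82.24 dB(A).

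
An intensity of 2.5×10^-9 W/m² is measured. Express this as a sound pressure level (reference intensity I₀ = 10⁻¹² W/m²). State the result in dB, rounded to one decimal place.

34.0 dB

Dividing by I₀ shifts the exponent by 12: I/I₀ = 2.5×10^3.
L = 10·(0.3979 + 3) = 33.98 dB.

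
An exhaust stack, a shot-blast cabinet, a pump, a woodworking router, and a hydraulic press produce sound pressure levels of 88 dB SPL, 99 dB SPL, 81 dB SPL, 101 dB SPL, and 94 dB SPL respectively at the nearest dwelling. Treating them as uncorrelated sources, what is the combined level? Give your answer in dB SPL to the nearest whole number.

104 dB SPL

Incoherent sources combine by intensity addition: L_total = 10·log₁₀(Σ 10^(L_i/10)).
Σ 10^(L/10) = 10^(88/10) + 10^(99/10) + 10^(81/10) + 10^(101/10) + 10^(94/10) = 2.380e+10.
L_total = 10·log₁₀(2.380e+10) = 103.77 dB SPL.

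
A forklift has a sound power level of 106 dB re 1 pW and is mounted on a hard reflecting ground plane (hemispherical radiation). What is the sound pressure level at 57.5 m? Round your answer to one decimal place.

Free-field hemispherical radiation: L_p = L_w − 10·log₁₀(2π·r²), r = 57.5 m.
2π·r² = 2.077e+04 m², 10·log₁₀ of that is 43.175 dB.
L_p = 106 − 43.175 = 62.82 dB.

62.8 dB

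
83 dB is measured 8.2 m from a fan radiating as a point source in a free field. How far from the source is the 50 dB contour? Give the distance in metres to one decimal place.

Point-source spreading drops the level by 20·log₁₀(r₂/r₁); inverting, r₂/r₁ = 10^(ΔL/20).
r₂ = 8.2·10^((83−50)/20) = 8.2·10^(33.0/20) = 366.28 m.

366.3 m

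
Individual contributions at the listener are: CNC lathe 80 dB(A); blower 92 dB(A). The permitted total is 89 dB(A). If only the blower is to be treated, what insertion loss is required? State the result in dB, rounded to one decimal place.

3.6 dB

The untreated sources together contribute 10^(80/10) = 1.000e+08, i.e. 80.00 dB(A).
To meet 89 dB(A) overall, the treated blower may contribute at most 10^(89/10) − 1.000e+08 = 6.943e+08, i.e. 88.42 dB(A).
Required insertion loss = 92 − 88.42 = 3.58 dB.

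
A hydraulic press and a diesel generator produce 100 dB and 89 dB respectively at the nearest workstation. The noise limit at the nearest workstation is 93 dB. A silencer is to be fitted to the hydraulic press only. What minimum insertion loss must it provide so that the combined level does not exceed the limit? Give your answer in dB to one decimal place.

The untreated sources together contribute 10^(89/10) = 7.943e+08, i.e. 89.00 dB.
To meet 93 dB overall, the treated hydraulic press may contribute at most 10^(93/10) − 7.943e+08 = 1.201e+09, i.e. 90.80 dB.
Required insertion loss = 100 − 90.80 = 9.20 dB.

9.2 dB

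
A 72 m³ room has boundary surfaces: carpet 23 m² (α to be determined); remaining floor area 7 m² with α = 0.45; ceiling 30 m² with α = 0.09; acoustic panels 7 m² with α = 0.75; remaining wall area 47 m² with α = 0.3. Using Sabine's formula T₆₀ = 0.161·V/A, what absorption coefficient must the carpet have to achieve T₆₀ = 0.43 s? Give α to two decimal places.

From T₆₀ = 0.161·V/A, the target T₆₀ = 0.43 s needs A = 0.161·72/0.43 = 26.96 m².
Absorption from the other surfaces = 7·0.45 + 30·0.09 + 7·0.75 + 47·0.3 = 25.20 m², so the carpet must supply 1.76 m² over 23 m².
α = 1.76/23 = 0.076.

0.08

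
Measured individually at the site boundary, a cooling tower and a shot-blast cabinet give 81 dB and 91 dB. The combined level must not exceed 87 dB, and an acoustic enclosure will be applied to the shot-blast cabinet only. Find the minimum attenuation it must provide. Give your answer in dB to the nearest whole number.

5 dB

Fixed contribution from the other source: Σ 10^(L/10) = 10^(81/10) = 1.259e+08 (81.00 dB).
The limit corresponds to 10^(87/10) = 5.012e+08; subtracting the fixed part leaves 3.753e+08 for the shot-blast cabinet, i.e. 85.74 dB.
Required insertion loss = 91 − 85.74 = 5.26 dB.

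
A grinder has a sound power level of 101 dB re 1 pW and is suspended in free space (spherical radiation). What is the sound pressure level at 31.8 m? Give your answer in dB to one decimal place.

60.0 dB

The power spreads over a sphere of area 4π·r², so L_p = L_w − 10·log₁₀(4π·r²).
4π·r² = 1.271e+04 m², 10·log₁₀ of that is 41.041 dB.
L_p = 101 − 41.041 = 59.96 dB.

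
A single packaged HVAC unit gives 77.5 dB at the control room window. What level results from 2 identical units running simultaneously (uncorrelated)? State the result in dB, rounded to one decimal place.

L_total = L₁ + 10·log₁₀ N for N identical incoherent sources.
L_total = 77.5 + 10·log₁₀(2) = 77.5 + 3.010 = 80.51 dB.

80.5 dB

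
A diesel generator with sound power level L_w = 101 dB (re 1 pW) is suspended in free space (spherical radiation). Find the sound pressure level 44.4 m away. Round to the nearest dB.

57 dB

Free-field spherical radiation: L_p = L_w − 10·log₁₀(4π·r²), r = 44.4 m.
4π·r² = 2.477e+04 m², 10·log₁₀ of that is 43.940 dB.
L_p = 101 − 43.940 = 57.06 dB.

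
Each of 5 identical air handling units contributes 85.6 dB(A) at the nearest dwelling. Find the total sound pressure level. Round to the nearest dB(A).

L_total = L₁ + 10·log₁₀ N for N identical incoherent sources.
L_total = 85.6 + 10·log₁₀(5) = 85.6 + 6.990 = 92.59 dB(A).

93 dB(A)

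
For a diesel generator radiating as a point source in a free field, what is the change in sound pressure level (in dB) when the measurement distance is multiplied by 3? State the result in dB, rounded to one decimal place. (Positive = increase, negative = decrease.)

Point-source spreading: ΔL = −20·log₁₀(r₂/r₁).
ΔL = −20·log₁₀(3) = -9.54 dB.

-9.5 dB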